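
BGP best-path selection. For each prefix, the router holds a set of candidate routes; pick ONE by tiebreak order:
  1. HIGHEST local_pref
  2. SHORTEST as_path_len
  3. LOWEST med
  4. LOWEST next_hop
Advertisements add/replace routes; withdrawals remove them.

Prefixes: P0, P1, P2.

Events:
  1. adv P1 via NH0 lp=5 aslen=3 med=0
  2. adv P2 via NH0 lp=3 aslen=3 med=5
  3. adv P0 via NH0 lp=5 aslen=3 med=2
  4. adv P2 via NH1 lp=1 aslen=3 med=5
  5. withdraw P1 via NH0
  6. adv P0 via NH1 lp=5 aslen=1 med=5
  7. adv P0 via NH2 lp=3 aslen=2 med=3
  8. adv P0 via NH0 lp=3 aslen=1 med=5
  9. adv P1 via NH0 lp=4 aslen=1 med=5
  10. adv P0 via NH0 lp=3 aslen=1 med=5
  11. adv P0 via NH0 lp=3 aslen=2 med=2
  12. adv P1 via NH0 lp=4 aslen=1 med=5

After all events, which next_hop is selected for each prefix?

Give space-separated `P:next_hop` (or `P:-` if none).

Answer: P0:NH1 P1:NH0 P2:NH0

Derivation:
Op 1: best P0=- P1=NH0 P2=-
Op 2: best P0=- P1=NH0 P2=NH0
Op 3: best P0=NH0 P1=NH0 P2=NH0
Op 4: best P0=NH0 P1=NH0 P2=NH0
Op 5: best P0=NH0 P1=- P2=NH0
Op 6: best P0=NH1 P1=- P2=NH0
Op 7: best P0=NH1 P1=- P2=NH0
Op 8: best P0=NH1 P1=- P2=NH0
Op 9: best P0=NH1 P1=NH0 P2=NH0
Op 10: best P0=NH1 P1=NH0 P2=NH0
Op 11: best P0=NH1 P1=NH0 P2=NH0
Op 12: best P0=NH1 P1=NH0 P2=NH0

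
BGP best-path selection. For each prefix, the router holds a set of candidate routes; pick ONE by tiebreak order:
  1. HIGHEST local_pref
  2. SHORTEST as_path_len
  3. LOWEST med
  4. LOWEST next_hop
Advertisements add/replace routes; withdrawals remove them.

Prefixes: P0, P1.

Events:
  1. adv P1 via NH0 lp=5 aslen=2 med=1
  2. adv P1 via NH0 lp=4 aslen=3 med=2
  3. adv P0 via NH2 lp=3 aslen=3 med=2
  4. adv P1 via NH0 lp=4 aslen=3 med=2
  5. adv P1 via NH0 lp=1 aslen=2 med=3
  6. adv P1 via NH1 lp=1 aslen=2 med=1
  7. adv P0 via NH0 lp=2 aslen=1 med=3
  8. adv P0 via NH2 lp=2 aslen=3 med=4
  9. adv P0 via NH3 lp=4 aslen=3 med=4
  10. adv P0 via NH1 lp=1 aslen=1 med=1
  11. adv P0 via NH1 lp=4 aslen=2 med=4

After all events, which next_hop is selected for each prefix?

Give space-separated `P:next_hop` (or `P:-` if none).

Op 1: best P0=- P1=NH0
Op 2: best P0=- P1=NH0
Op 3: best P0=NH2 P1=NH0
Op 4: best P0=NH2 P1=NH0
Op 5: best P0=NH2 P1=NH0
Op 6: best P0=NH2 P1=NH1
Op 7: best P0=NH2 P1=NH1
Op 8: best P0=NH0 P1=NH1
Op 9: best P0=NH3 P1=NH1
Op 10: best P0=NH3 P1=NH1
Op 11: best P0=NH1 P1=NH1

Answer: P0:NH1 P1:NH1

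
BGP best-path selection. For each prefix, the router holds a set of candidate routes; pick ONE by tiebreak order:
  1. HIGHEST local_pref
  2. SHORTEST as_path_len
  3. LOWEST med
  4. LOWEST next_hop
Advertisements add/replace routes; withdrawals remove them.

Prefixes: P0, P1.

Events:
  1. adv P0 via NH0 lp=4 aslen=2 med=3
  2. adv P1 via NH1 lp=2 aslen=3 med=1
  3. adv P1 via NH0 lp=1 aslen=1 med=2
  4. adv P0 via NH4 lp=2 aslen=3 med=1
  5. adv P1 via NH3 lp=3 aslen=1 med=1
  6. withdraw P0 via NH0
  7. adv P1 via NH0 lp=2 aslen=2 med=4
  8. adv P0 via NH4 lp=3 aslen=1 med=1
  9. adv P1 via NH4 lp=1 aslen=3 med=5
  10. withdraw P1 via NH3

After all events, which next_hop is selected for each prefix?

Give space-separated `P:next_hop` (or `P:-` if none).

Op 1: best P0=NH0 P1=-
Op 2: best P0=NH0 P1=NH1
Op 3: best P0=NH0 P1=NH1
Op 4: best P0=NH0 P1=NH1
Op 5: best P0=NH0 P1=NH3
Op 6: best P0=NH4 P1=NH3
Op 7: best P0=NH4 P1=NH3
Op 8: best P0=NH4 P1=NH3
Op 9: best P0=NH4 P1=NH3
Op 10: best P0=NH4 P1=NH0

Answer: P0:NH4 P1:NH0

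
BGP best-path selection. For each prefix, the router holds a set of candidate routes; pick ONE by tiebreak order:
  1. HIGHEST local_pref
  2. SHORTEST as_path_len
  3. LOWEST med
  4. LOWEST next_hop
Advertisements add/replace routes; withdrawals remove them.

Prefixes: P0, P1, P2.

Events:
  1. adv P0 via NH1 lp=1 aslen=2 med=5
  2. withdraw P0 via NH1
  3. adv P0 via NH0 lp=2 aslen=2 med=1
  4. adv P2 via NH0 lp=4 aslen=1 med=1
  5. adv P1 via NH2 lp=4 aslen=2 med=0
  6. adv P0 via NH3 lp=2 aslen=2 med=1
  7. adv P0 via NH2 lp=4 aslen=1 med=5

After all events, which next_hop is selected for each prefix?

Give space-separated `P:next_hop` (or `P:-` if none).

Answer: P0:NH2 P1:NH2 P2:NH0

Derivation:
Op 1: best P0=NH1 P1=- P2=-
Op 2: best P0=- P1=- P2=-
Op 3: best P0=NH0 P1=- P2=-
Op 4: best P0=NH0 P1=- P2=NH0
Op 5: best P0=NH0 P1=NH2 P2=NH0
Op 6: best P0=NH0 P1=NH2 P2=NH0
Op 7: best P0=NH2 P1=NH2 P2=NH0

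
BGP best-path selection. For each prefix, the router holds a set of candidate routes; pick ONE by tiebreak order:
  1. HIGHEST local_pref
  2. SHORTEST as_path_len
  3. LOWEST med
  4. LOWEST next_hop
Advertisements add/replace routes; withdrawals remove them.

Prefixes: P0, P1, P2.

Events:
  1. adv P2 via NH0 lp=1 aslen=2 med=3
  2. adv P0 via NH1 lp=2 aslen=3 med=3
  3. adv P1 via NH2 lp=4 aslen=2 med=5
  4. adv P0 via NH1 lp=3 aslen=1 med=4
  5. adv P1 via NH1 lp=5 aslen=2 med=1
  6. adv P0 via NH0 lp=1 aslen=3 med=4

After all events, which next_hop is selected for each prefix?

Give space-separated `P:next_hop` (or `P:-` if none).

Op 1: best P0=- P1=- P2=NH0
Op 2: best P0=NH1 P1=- P2=NH0
Op 3: best P0=NH1 P1=NH2 P2=NH0
Op 4: best P0=NH1 P1=NH2 P2=NH0
Op 5: best P0=NH1 P1=NH1 P2=NH0
Op 6: best P0=NH1 P1=NH1 P2=NH0

Answer: P0:NH1 P1:NH1 P2:NH0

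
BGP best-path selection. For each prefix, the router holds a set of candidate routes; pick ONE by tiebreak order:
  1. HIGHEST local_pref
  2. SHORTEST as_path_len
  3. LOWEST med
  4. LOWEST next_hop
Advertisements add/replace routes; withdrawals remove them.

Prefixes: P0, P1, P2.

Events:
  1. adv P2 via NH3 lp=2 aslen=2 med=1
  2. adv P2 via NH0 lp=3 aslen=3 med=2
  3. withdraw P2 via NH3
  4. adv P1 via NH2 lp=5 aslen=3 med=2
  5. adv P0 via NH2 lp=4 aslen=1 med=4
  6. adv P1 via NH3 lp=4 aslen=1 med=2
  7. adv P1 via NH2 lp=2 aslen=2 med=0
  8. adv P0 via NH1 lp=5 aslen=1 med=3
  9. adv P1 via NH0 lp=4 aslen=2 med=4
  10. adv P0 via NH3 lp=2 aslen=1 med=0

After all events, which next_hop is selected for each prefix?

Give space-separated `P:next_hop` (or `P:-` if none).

Answer: P0:NH1 P1:NH3 P2:NH0

Derivation:
Op 1: best P0=- P1=- P2=NH3
Op 2: best P0=- P1=- P2=NH0
Op 3: best P0=- P1=- P2=NH0
Op 4: best P0=- P1=NH2 P2=NH0
Op 5: best P0=NH2 P1=NH2 P2=NH0
Op 6: best P0=NH2 P1=NH2 P2=NH0
Op 7: best P0=NH2 P1=NH3 P2=NH0
Op 8: best P0=NH1 P1=NH3 P2=NH0
Op 9: best P0=NH1 P1=NH3 P2=NH0
Op 10: best P0=NH1 P1=NH3 P2=NH0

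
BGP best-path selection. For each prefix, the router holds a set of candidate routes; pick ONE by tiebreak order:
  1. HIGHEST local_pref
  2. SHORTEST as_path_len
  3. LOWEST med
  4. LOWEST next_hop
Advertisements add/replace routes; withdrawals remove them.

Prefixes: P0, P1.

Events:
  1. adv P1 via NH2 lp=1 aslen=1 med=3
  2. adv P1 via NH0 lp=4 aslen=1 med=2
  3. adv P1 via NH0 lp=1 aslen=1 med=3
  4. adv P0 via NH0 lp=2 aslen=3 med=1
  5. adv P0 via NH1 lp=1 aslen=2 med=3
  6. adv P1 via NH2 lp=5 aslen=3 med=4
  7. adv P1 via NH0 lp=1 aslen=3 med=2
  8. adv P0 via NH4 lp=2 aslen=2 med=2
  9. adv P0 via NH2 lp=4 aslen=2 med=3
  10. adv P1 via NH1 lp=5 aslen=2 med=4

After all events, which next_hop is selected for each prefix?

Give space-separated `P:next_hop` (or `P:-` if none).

Op 1: best P0=- P1=NH2
Op 2: best P0=- P1=NH0
Op 3: best P0=- P1=NH0
Op 4: best P0=NH0 P1=NH0
Op 5: best P0=NH0 P1=NH0
Op 6: best P0=NH0 P1=NH2
Op 7: best P0=NH0 P1=NH2
Op 8: best P0=NH4 P1=NH2
Op 9: best P0=NH2 P1=NH2
Op 10: best P0=NH2 P1=NH1

Answer: P0:NH2 P1:NH1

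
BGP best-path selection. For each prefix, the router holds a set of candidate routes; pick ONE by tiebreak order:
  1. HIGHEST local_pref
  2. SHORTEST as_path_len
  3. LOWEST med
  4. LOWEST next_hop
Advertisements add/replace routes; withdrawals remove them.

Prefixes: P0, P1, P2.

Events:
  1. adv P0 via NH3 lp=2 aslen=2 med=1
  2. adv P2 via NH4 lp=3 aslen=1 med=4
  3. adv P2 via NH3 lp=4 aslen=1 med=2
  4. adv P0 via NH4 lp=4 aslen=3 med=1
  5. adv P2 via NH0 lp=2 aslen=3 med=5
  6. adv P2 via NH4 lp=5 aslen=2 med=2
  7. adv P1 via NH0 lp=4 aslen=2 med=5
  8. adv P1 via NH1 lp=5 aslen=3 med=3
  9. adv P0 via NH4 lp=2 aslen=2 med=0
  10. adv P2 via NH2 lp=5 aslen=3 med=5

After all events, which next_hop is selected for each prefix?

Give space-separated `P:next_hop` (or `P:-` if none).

Answer: P0:NH4 P1:NH1 P2:NH4

Derivation:
Op 1: best P0=NH3 P1=- P2=-
Op 2: best P0=NH3 P1=- P2=NH4
Op 3: best P0=NH3 P1=- P2=NH3
Op 4: best P0=NH4 P1=- P2=NH3
Op 5: best P0=NH4 P1=- P2=NH3
Op 6: best P0=NH4 P1=- P2=NH4
Op 7: best P0=NH4 P1=NH0 P2=NH4
Op 8: best P0=NH4 P1=NH1 P2=NH4
Op 9: best P0=NH4 P1=NH1 P2=NH4
Op 10: best P0=NH4 P1=NH1 P2=NH4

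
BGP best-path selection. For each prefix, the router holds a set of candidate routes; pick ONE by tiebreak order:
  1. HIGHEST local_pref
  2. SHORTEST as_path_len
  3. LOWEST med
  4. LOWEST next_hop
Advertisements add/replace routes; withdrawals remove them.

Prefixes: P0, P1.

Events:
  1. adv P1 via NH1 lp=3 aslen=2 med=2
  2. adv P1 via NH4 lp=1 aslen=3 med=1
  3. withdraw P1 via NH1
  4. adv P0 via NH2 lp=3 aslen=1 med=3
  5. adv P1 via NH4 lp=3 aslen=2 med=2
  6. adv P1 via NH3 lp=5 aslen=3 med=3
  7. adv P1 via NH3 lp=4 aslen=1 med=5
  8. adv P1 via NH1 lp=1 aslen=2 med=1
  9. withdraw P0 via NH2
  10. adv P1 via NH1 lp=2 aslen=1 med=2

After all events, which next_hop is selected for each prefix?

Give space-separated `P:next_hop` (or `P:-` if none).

Answer: P0:- P1:NH3

Derivation:
Op 1: best P0=- P1=NH1
Op 2: best P0=- P1=NH1
Op 3: best P0=- P1=NH4
Op 4: best P0=NH2 P1=NH4
Op 5: best P0=NH2 P1=NH4
Op 6: best P0=NH2 P1=NH3
Op 7: best P0=NH2 P1=NH3
Op 8: best P0=NH2 P1=NH3
Op 9: best P0=- P1=NH3
Op 10: best P0=- P1=NH3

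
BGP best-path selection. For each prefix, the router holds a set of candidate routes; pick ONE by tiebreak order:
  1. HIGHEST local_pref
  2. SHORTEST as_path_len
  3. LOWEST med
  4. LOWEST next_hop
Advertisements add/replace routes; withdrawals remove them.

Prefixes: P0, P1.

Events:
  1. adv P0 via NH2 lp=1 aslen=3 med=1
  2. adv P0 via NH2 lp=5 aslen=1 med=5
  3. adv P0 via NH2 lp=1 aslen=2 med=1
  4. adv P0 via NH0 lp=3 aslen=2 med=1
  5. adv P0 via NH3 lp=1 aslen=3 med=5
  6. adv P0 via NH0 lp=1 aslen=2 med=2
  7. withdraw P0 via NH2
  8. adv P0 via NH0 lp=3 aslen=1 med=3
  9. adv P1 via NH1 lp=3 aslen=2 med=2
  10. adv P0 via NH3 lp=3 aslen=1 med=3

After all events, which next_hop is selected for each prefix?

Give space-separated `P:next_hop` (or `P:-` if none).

Answer: P0:NH0 P1:NH1

Derivation:
Op 1: best P0=NH2 P1=-
Op 2: best P0=NH2 P1=-
Op 3: best P0=NH2 P1=-
Op 4: best P0=NH0 P1=-
Op 5: best P0=NH0 P1=-
Op 6: best P0=NH2 P1=-
Op 7: best P0=NH0 P1=-
Op 8: best P0=NH0 P1=-
Op 9: best P0=NH0 P1=NH1
Op 10: best P0=NH0 P1=NH1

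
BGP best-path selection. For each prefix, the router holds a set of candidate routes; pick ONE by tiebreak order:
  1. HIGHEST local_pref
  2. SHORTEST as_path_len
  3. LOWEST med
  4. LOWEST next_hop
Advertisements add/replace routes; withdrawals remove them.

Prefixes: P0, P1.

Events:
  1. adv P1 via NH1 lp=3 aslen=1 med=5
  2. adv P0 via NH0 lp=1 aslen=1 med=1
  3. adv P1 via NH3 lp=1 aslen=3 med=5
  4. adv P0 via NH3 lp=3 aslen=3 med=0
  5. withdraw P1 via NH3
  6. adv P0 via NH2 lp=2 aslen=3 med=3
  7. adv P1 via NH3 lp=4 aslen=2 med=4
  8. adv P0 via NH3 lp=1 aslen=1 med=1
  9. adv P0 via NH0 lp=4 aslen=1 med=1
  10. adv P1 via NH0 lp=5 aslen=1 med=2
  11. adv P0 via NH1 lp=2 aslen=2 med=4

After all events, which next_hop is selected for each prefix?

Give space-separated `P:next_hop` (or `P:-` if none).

Op 1: best P0=- P1=NH1
Op 2: best P0=NH0 P1=NH1
Op 3: best P0=NH0 P1=NH1
Op 4: best P0=NH3 P1=NH1
Op 5: best P0=NH3 P1=NH1
Op 6: best P0=NH3 P1=NH1
Op 7: best P0=NH3 P1=NH3
Op 8: best P0=NH2 P1=NH3
Op 9: best P0=NH0 P1=NH3
Op 10: best P0=NH0 P1=NH0
Op 11: best P0=NH0 P1=NH0

Answer: P0:NH0 P1:NH0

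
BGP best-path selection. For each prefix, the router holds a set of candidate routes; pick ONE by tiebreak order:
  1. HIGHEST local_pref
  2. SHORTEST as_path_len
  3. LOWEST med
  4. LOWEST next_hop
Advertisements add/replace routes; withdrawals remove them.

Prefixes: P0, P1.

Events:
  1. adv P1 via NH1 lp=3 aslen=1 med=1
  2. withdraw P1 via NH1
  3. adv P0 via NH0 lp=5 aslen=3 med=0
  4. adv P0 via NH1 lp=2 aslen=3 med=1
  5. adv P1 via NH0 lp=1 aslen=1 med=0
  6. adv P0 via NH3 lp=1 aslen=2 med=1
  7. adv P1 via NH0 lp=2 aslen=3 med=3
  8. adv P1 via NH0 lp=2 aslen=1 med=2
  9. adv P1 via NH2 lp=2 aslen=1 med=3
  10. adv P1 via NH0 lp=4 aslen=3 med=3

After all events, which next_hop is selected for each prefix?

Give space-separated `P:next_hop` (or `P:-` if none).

Op 1: best P0=- P1=NH1
Op 2: best P0=- P1=-
Op 3: best P0=NH0 P1=-
Op 4: best P0=NH0 P1=-
Op 5: best P0=NH0 P1=NH0
Op 6: best P0=NH0 P1=NH0
Op 7: best P0=NH0 P1=NH0
Op 8: best P0=NH0 P1=NH0
Op 9: best P0=NH0 P1=NH0
Op 10: best P0=NH0 P1=NH0

Answer: P0:NH0 P1:NH0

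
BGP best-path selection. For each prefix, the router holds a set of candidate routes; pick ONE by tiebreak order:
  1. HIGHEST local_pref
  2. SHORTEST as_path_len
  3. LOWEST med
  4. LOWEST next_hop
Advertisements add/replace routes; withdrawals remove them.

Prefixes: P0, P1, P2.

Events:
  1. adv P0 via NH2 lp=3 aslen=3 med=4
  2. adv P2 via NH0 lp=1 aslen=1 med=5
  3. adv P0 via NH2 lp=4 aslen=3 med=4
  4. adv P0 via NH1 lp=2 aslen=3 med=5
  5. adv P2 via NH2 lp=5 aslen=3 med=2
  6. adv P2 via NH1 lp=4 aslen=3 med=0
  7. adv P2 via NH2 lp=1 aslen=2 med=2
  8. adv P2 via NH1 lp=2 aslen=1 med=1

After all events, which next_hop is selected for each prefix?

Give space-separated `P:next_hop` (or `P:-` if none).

Answer: P0:NH2 P1:- P2:NH1

Derivation:
Op 1: best P0=NH2 P1=- P2=-
Op 2: best P0=NH2 P1=- P2=NH0
Op 3: best P0=NH2 P1=- P2=NH0
Op 4: best P0=NH2 P1=- P2=NH0
Op 5: best P0=NH2 P1=- P2=NH2
Op 6: best P0=NH2 P1=- P2=NH2
Op 7: best P0=NH2 P1=- P2=NH1
Op 8: best P0=NH2 P1=- P2=NH1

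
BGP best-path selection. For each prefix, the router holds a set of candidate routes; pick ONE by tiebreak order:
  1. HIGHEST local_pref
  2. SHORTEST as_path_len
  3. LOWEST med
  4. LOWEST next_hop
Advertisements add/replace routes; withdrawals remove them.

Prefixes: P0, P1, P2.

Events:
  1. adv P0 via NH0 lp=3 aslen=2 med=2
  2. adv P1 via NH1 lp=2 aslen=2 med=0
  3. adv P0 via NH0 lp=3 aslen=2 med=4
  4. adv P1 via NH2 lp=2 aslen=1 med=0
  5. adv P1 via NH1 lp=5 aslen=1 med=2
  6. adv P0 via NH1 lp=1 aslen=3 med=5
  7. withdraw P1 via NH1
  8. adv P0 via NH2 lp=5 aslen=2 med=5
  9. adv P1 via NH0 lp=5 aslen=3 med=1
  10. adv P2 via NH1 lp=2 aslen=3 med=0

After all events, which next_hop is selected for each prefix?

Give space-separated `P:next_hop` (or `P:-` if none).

Answer: P0:NH2 P1:NH0 P2:NH1

Derivation:
Op 1: best P0=NH0 P1=- P2=-
Op 2: best P0=NH0 P1=NH1 P2=-
Op 3: best P0=NH0 P1=NH1 P2=-
Op 4: best P0=NH0 P1=NH2 P2=-
Op 5: best P0=NH0 P1=NH1 P2=-
Op 6: best P0=NH0 P1=NH1 P2=-
Op 7: best P0=NH0 P1=NH2 P2=-
Op 8: best P0=NH2 P1=NH2 P2=-
Op 9: best P0=NH2 P1=NH0 P2=-
Op 10: best P0=NH2 P1=NH0 P2=NH1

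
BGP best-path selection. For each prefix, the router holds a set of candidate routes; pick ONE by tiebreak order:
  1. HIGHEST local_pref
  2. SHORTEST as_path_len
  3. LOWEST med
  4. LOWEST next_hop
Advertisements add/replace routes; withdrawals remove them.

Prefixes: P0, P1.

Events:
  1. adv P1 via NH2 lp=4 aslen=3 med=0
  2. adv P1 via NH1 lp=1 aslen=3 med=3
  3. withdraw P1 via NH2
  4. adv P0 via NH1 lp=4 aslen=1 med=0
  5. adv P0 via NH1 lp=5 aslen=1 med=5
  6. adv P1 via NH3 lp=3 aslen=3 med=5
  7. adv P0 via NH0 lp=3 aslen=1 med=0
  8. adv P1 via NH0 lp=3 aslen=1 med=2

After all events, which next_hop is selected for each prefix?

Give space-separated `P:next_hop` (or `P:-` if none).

Op 1: best P0=- P1=NH2
Op 2: best P0=- P1=NH2
Op 3: best P0=- P1=NH1
Op 4: best P0=NH1 P1=NH1
Op 5: best P0=NH1 P1=NH1
Op 6: best P0=NH1 P1=NH3
Op 7: best P0=NH1 P1=NH3
Op 8: best P0=NH1 P1=NH0

Answer: P0:NH1 P1:NH0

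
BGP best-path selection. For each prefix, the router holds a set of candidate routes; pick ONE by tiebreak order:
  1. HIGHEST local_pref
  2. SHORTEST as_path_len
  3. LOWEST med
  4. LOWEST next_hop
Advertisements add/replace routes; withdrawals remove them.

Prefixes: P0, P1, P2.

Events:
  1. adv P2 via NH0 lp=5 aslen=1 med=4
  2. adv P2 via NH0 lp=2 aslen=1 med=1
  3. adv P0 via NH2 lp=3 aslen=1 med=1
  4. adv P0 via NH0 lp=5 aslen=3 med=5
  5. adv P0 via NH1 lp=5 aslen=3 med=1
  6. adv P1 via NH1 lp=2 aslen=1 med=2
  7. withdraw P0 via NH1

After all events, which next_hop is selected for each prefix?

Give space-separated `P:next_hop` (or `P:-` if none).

Answer: P0:NH0 P1:NH1 P2:NH0

Derivation:
Op 1: best P0=- P1=- P2=NH0
Op 2: best P0=- P1=- P2=NH0
Op 3: best P0=NH2 P1=- P2=NH0
Op 4: best P0=NH0 P1=- P2=NH0
Op 5: best P0=NH1 P1=- P2=NH0
Op 6: best P0=NH1 P1=NH1 P2=NH0
Op 7: best P0=NH0 P1=NH1 P2=NH0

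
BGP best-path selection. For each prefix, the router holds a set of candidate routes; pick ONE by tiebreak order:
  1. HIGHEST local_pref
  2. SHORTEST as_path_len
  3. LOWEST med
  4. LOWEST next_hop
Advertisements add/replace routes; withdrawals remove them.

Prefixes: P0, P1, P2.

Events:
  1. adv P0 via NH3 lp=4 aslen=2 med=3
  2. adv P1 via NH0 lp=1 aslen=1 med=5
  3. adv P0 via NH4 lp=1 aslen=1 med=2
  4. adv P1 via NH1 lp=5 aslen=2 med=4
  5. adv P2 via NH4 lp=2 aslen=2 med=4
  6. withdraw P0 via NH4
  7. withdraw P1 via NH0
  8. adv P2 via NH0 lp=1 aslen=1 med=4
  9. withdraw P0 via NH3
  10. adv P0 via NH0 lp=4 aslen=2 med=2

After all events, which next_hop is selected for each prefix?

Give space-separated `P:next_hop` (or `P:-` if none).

Op 1: best P0=NH3 P1=- P2=-
Op 2: best P0=NH3 P1=NH0 P2=-
Op 3: best P0=NH3 P1=NH0 P2=-
Op 4: best P0=NH3 P1=NH1 P2=-
Op 5: best P0=NH3 P1=NH1 P2=NH4
Op 6: best P0=NH3 P1=NH1 P2=NH4
Op 7: best P0=NH3 P1=NH1 P2=NH4
Op 8: best P0=NH3 P1=NH1 P2=NH4
Op 9: best P0=- P1=NH1 P2=NH4
Op 10: best P0=NH0 P1=NH1 P2=NH4

Answer: P0:NH0 P1:NH1 P2:NH4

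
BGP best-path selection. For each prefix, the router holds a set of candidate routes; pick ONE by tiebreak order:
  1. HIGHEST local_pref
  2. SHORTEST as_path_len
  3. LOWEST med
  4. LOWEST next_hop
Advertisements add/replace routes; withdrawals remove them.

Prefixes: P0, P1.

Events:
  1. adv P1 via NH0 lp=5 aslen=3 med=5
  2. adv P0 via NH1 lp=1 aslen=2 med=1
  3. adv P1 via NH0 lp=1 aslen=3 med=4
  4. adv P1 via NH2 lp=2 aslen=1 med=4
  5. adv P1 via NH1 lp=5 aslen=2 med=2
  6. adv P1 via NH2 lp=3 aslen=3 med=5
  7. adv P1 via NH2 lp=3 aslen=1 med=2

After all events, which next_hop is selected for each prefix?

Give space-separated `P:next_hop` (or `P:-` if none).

Op 1: best P0=- P1=NH0
Op 2: best P0=NH1 P1=NH0
Op 3: best P0=NH1 P1=NH0
Op 4: best P0=NH1 P1=NH2
Op 5: best P0=NH1 P1=NH1
Op 6: best P0=NH1 P1=NH1
Op 7: best P0=NH1 P1=NH1

Answer: P0:NH1 P1:NH1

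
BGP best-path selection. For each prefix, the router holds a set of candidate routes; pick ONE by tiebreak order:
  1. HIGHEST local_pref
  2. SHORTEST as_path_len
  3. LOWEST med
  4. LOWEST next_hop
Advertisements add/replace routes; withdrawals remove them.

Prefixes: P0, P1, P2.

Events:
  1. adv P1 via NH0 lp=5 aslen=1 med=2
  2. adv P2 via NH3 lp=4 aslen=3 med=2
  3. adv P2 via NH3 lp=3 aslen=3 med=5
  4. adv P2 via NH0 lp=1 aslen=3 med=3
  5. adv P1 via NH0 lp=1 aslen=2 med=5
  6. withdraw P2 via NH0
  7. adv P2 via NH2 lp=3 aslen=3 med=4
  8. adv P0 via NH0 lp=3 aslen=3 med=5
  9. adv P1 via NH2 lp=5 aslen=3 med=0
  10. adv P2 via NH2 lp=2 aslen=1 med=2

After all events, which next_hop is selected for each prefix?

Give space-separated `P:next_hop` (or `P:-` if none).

Op 1: best P0=- P1=NH0 P2=-
Op 2: best P0=- P1=NH0 P2=NH3
Op 3: best P0=- P1=NH0 P2=NH3
Op 4: best P0=- P1=NH0 P2=NH3
Op 5: best P0=- P1=NH0 P2=NH3
Op 6: best P0=- P1=NH0 P2=NH3
Op 7: best P0=- P1=NH0 P2=NH2
Op 8: best P0=NH0 P1=NH0 P2=NH2
Op 9: best P0=NH0 P1=NH2 P2=NH2
Op 10: best P0=NH0 P1=NH2 P2=NH3

Answer: P0:NH0 P1:NH2 P2:NH3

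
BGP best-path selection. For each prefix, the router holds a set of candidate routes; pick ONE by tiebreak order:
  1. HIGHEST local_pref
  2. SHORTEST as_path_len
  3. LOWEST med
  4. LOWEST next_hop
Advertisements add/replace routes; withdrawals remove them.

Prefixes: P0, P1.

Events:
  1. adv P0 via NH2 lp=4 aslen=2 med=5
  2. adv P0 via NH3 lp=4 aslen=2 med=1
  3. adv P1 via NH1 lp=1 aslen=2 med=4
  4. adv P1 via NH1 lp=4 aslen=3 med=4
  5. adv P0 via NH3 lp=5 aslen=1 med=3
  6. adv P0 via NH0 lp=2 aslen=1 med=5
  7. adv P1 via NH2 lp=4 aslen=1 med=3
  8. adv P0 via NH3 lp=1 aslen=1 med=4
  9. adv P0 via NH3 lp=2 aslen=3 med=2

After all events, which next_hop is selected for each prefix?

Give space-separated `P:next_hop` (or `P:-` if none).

Answer: P0:NH2 P1:NH2

Derivation:
Op 1: best P0=NH2 P1=-
Op 2: best P0=NH3 P1=-
Op 3: best P0=NH3 P1=NH1
Op 4: best P0=NH3 P1=NH1
Op 5: best P0=NH3 P1=NH1
Op 6: best P0=NH3 P1=NH1
Op 7: best P0=NH3 P1=NH2
Op 8: best P0=NH2 P1=NH2
Op 9: best P0=NH2 P1=NH2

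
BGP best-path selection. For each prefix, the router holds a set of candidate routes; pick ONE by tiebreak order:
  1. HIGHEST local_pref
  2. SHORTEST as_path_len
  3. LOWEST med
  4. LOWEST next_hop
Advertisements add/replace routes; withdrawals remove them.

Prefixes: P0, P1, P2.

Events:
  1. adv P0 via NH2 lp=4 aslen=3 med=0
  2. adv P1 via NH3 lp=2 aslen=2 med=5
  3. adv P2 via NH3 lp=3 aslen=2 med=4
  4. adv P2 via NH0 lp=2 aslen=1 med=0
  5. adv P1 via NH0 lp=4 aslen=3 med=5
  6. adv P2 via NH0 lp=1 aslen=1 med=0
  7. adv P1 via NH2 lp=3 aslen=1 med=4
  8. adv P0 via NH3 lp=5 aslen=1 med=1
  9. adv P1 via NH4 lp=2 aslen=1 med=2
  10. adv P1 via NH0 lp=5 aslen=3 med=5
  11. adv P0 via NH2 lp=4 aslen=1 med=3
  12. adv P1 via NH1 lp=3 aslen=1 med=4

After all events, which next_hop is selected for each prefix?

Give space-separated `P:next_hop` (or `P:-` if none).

Answer: P0:NH3 P1:NH0 P2:NH3

Derivation:
Op 1: best P0=NH2 P1=- P2=-
Op 2: best P0=NH2 P1=NH3 P2=-
Op 3: best P0=NH2 P1=NH3 P2=NH3
Op 4: best P0=NH2 P1=NH3 P2=NH3
Op 5: best P0=NH2 P1=NH0 P2=NH3
Op 6: best P0=NH2 P1=NH0 P2=NH3
Op 7: best P0=NH2 P1=NH0 P2=NH3
Op 8: best P0=NH3 P1=NH0 P2=NH3
Op 9: best P0=NH3 P1=NH0 P2=NH3
Op 10: best P0=NH3 P1=NH0 P2=NH3
Op 11: best P0=NH3 P1=NH0 P2=NH3
Op 12: best P0=NH3 P1=NH0 P2=NH3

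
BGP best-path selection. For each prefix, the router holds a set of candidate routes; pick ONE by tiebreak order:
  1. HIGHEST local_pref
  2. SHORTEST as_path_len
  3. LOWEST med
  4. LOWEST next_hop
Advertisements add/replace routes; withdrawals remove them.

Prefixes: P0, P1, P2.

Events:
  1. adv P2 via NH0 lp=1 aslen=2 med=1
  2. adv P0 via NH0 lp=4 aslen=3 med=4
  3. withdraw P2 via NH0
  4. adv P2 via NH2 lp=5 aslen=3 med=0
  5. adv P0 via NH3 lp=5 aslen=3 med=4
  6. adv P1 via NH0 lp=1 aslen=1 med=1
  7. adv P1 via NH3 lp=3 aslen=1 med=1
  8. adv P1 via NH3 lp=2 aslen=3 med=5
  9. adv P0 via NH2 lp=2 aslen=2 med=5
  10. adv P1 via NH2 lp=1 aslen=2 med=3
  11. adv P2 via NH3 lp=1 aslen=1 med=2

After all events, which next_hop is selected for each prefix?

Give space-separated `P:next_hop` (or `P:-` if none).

Answer: P0:NH3 P1:NH3 P2:NH2

Derivation:
Op 1: best P0=- P1=- P2=NH0
Op 2: best P0=NH0 P1=- P2=NH0
Op 3: best P0=NH0 P1=- P2=-
Op 4: best P0=NH0 P1=- P2=NH2
Op 5: best P0=NH3 P1=- P2=NH2
Op 6: best P0=NH3 P1=NH0 P2=NH2
Op 7: best P0=NH3 P1=NH3 P2=NH2
Op 8: best P0=NH3 P1=NH3 P2=NH2
Op 9: best P0=NH3 P1=NH3 P2=NH2
Op 10: best P0=NH3 P1=NH3 P2=NH2
Op 11: best P0=NH3 P1=NH3 P2=NH2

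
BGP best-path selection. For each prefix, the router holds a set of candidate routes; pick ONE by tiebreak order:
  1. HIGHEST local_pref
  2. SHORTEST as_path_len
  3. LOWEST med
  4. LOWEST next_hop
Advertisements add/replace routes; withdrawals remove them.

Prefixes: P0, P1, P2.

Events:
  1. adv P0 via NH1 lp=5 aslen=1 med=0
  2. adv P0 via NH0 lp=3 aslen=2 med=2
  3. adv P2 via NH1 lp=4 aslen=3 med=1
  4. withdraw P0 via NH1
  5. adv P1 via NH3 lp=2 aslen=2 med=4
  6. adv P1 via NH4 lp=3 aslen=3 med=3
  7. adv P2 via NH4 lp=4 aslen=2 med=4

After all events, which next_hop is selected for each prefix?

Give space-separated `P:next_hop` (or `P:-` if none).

Op 1: best P0=NH1 P1=- P2=-
Op 2: best P0=NH1 P1=- P2=-
Op 3: best P0=NH1 P1=- P2=NH1
Op 4: best P0=NH0 P1=- P2=NH1
Op 5: best P0=NH0 P1=NH3 P2=NH1
Op 6: best P0=NH0 P1=NH4 P2=NH1
Op 7: best P0=NH0 P1=NH4 P2=NH4

Answer: P0:NH0 P1:NH4 P2:NH4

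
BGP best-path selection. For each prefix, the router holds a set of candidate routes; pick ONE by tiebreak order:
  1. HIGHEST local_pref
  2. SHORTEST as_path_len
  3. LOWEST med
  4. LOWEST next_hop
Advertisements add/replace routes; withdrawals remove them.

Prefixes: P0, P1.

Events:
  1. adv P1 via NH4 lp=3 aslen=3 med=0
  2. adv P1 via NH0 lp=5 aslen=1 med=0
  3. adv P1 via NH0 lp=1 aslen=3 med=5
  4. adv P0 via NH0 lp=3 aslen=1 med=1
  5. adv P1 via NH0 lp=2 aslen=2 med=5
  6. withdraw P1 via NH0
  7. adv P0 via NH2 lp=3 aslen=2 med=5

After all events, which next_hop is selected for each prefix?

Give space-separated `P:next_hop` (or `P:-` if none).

Answer: P0:NH0 P1:NH4

Derivation:
Op 1: best P0=- P1=NH4
Op 2: best P0=- P1=NH0
Op 3: best P0=- P1=NH4
Op 4: best P0=NH0 P1=NH4
Op 5: best P0=NH0 P1=NH4
Op 6: best P0=NH0 P1=NH4
Op 7: best P0=NH0 P1=NH4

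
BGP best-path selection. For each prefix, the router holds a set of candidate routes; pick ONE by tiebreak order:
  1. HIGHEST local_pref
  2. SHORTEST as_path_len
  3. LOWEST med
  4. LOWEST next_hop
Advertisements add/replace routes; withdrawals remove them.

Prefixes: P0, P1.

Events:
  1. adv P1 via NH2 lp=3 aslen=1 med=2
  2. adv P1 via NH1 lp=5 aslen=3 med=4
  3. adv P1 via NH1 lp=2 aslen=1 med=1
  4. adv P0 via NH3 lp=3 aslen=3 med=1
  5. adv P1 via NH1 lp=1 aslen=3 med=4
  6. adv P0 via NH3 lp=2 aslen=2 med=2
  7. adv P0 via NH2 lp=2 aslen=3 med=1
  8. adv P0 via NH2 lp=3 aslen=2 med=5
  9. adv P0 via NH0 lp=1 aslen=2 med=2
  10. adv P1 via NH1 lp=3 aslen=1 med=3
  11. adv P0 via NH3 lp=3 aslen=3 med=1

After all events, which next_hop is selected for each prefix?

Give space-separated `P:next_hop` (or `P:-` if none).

Answer: P0:NH2 P1:NH2

Derivation:
Op 1: best P0=- P1=NH2
Op 2: best P0=- P1=NH1
Op 3: best P0=- P1=NH2
Op 4: best P0=NH3 P1=NH2
Op 5: best P0=NH3 P1=NH2
Op 6: best P0=NH3 P1=NH2
Op 7: best P0=NH3 P1=NH2
Op 8: best P0=NH2 P1=NH2
Op 9: best P0=NH2 P1=NH2
Op 10: best P0=NH2 P1=NH2
Op 11: best P0=NH2 P1=NH2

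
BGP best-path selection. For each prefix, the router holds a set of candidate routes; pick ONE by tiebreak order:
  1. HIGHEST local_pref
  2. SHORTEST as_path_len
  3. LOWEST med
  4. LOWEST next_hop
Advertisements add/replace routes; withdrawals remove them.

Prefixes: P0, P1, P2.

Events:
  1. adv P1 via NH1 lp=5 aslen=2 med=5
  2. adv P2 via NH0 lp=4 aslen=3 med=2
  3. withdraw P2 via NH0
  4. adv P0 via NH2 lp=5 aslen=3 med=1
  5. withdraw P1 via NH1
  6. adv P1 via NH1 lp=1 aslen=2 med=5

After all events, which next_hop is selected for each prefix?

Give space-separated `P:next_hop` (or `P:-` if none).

Op 1: best P0=- P1=NH1 P2=-
Op 2: best P0=- P1=NH1 P2=NH0
Op 3: best P0=- P1=NH1 P2=-
Op 4: best P0=NH2 P1=NH1 P2=-
Op 5: best P0=NH2 P1=- P2=-
Op 6: best P0=NH2 P1=NH1 P2=-

Answer: P0:NH2 P1:NH1 P2:-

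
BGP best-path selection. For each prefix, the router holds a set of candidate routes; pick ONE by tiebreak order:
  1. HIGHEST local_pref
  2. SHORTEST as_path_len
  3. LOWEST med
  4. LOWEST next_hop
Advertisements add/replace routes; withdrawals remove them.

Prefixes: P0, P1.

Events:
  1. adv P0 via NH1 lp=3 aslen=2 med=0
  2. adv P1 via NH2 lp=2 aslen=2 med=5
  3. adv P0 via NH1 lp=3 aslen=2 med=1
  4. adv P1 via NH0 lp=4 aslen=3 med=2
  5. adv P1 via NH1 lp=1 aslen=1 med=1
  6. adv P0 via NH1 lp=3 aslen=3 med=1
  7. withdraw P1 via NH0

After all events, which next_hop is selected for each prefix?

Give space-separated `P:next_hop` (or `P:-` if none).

Op 1: best P0=NH1 P1=-
Op 2: best P0=NH1 P1=NH2
Op 3: best P0=NH1 P1=NH2
Op 4: best P0=NH1 P1=NH0
Op 5: best P0=NH1 P1=NH0
Op 6: best P0=NH1 P1=NH0
Op 7: best P0=NH1 P1=NH2

Answer: P0:NH1 P1:NH2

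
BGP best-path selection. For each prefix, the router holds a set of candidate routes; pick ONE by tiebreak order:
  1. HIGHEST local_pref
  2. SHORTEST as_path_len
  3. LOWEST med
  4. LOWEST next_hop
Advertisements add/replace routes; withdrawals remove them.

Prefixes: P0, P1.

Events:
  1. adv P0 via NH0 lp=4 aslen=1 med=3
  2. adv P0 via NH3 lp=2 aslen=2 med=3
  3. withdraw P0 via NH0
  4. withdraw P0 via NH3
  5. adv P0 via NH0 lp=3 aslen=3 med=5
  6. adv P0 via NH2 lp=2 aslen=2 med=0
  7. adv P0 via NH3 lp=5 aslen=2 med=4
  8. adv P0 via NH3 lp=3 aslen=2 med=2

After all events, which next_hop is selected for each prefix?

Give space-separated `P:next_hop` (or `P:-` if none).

Answer: P0:NH3 P1:-

Derivation:
Op 1: best P0=NH0 P1=-
Op 2: best P0=NH0 P1=-
Op 3: best P0=NH3 P1=-
Op 4: best P0=- P1=-
Op 5: best P0=NH0 P1=-
Op 6: best P0=NH0 P1=-
Op 7: best P0=NH3 P1=-
Op 8: best P0=NH3 P1=-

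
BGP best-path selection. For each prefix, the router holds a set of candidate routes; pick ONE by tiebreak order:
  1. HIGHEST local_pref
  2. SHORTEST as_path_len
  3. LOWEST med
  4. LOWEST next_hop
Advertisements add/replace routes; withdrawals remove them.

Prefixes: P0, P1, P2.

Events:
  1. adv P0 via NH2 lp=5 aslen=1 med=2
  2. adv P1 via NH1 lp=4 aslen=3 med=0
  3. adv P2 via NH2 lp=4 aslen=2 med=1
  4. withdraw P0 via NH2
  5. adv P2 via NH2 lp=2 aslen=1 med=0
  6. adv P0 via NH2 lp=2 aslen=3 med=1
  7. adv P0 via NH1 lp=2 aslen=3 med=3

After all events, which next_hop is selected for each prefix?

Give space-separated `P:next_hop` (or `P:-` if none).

Op 1: best P0=NH2 P1=- P2=-
Op 2: best P0=NH2 P1=NH1 P2=-
Op 3: best P0=NH2 P1=NH1 P2=NH2
Op 4: best P0=- P1=NH1 P2=NH2
Op 5: best P0=- P1=NH1 P2=NH2
Op 6: best P0=NH2 P1=NH1 P2=NH2
Op 7: best P0=NH2 P1=NH1 P2=NH2

Answer: P0:NH2 P1:NH1 P2:NH2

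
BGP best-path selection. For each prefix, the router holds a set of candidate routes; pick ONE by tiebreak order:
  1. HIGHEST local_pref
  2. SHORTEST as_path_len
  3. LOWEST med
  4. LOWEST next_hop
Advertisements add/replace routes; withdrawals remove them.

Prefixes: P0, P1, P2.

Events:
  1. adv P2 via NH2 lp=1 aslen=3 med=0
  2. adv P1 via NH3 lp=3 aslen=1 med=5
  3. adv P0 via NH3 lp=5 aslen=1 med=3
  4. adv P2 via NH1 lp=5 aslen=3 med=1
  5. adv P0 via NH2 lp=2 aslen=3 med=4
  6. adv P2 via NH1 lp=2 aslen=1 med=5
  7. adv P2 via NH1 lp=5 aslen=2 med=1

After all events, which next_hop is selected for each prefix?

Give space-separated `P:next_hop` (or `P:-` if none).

Op 1: best P0=- P1=- P2=NH2
Op 2: best P0=- P1=NH3 P2=NH2
Op 3: best P0=NH3 P1=NH3 P2=NH2
Op 4: best P0=NH3 P1=NH3 P2=NH1
Op 5: best P0=NH3 P1=NH3 P2=NH1
Op 6: best P0=NH3 P1=NH3 P2=NH1
Op 7: best P0=NH3 P1=NH3 P2=NH1

Answer: P0:NH3 P1:NH3 P2:NH1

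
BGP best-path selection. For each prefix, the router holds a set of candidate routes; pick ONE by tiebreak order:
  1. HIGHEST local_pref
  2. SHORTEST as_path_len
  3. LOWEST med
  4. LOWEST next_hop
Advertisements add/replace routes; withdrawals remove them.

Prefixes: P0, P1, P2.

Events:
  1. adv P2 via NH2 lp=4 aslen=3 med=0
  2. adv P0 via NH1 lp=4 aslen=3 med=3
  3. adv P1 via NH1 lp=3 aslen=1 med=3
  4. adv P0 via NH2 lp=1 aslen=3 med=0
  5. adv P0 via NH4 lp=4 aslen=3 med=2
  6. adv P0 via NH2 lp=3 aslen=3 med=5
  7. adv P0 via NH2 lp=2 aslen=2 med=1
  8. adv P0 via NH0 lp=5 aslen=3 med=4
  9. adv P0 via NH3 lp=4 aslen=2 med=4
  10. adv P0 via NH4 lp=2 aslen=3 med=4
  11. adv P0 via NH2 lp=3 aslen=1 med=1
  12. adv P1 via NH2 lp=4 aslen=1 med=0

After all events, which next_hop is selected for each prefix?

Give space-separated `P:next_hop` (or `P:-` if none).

Answer: P0:NH0 P1:NH2 P2:NH2

Derivation:
Op 1: best P0=- P1=- P2=NH2
Op 2: best P0=NH1 P1=- P2=NH2
Op 3: best P0=NH1 P1=NH1 P2=NH2
Op 4: best P0=NH1 P1=NH1 P2=NH2
Op 5: best P0=NH4 P1=NH1 P2=NH2
Op 6: best P0=NH4 P1=NH1 P2=NH2
Op 7: best P0=NH4 P1=NH1 P2=NH2
Op 8: best P0=NH0 P1=NH1 P2=NH2
Op 9: best P0=NH0 P1=NH1 P2=NH2
Op 10: best P0=NH0 P1=NH1 P2=NH2
Op 11: best P0=NH0 P1=NH1 P2=NH2
Op 12: best P0=NH0 P1=NH2 P2=NH2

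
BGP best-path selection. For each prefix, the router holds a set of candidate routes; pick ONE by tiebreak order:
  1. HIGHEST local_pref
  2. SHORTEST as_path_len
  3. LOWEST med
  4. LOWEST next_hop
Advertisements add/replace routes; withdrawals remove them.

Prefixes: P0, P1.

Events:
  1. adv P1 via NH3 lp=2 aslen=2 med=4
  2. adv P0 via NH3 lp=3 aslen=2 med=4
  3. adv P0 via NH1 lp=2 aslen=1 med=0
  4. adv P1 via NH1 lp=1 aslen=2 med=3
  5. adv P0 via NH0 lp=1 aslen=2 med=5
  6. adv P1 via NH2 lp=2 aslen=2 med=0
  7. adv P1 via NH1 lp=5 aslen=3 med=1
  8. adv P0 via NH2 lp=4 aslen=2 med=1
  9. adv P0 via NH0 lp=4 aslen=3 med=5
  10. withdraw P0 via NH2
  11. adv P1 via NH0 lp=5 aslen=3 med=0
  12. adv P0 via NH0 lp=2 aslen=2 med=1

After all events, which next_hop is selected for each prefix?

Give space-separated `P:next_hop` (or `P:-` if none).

Answer: P0:NH3 P1:NH0

Derivation:
Op 1: best P0=- P1=NH3
Op 2: best P0=NH3 P1=NH3
Op 3: best P0=NH3 P1=NH3
Op 4: best P0=NH3 P1=NH3
Op 5: best P0=NH3 P1=NH3
Op 6: best P0=NH3 P1=NH2
Op 7: best P0=NH3 P1=NH1
Op 8: best P0=NH2 P1=NH1
Op 9: best P0=NH2 P1=NH1
Op 10: best P0=NH0 P1=NH1
Op 11: best P0=NH0 P1=NH0
Op 12: best P0=NH3 P1=NH0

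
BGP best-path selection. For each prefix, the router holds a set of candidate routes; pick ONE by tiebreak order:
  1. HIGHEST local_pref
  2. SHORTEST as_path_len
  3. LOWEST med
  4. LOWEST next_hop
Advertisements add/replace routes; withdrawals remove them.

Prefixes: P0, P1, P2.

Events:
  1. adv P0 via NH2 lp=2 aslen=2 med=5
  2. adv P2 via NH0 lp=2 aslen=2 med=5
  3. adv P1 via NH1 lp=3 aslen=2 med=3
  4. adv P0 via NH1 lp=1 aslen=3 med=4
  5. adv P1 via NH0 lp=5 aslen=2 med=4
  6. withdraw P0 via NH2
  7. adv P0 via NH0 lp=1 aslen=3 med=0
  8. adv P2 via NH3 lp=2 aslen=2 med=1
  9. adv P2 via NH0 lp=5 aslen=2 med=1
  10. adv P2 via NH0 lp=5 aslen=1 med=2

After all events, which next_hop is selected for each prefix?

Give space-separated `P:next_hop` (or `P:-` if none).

Op 1: best P0=NH2 P1=- P2=-
Op 2: best P0=NH2 P1=- P2=NH0
Op 3: best P0=NH2 P1=NH1 P2=NH0
Op 4: best P0=NH2 P1=NH1 P2=NH0
Op 5: best P0=NH2 P1=NH0 P2=NH0
Op 6: best P0=NH1 P1=NH0 P2=NH0
Op 7: best P0=NH0 P1=NH0 P2=NH0
Op 8: best P0=NH0 P1=NH0 P2=NH3
Op 9: best P0=NH0 P1=NH0 P2=NH0
Op 10: best P0=NH0 P1=NH0 P2=NH0

Answer: P0:NH0 P1:NH0 P2:NH0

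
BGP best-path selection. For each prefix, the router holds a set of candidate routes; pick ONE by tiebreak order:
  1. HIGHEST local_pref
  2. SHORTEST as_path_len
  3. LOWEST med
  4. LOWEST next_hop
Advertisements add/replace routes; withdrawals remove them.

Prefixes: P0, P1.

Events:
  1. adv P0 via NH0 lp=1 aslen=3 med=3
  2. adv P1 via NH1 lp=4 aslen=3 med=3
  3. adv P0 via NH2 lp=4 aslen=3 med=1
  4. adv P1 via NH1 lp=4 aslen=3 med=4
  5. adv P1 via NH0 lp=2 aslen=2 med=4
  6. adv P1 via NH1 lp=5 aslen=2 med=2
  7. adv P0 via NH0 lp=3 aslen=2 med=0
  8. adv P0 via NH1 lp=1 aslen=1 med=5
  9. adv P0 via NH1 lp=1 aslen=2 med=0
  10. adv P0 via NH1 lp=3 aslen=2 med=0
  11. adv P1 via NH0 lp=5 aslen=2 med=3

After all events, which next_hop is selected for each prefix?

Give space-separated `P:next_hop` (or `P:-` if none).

Op 1: best P0=NH0 P1=-
Op 2: best P0=NH0 P1=NH1
Op 3: best P0=NH2 P1=NH1
Op 4: best P0=NH2 P1=NH1
Op 5: best P0=NH2 P1=NH1
Op 6: best P0=NH2 P1=NH1
Op 7: best P0=NH2 P1=NH1
Op 8: best P0=NH2 P1=NH1
Op 9: best P0=NH2 P1=NH1
Op 10: best P0=NH2 P1=NH1
Op 11: best P0=NH2 P1=NH1

Answer: P0:NH2 P1:NH1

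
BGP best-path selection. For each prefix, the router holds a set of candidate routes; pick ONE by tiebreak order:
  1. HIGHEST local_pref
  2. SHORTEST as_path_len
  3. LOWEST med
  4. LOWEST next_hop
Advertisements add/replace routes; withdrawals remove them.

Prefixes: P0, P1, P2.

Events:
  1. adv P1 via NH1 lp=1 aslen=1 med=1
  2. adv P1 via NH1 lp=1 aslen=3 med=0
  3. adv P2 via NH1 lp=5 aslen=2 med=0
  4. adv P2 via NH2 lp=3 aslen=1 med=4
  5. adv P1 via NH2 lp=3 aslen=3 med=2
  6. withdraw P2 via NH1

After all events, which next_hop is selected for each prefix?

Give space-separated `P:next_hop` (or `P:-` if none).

Answer: P0:- P1:NH2 P2:NH2

Derivation:
Op 1: best P0=- P1=NH1 P2=-
Op 2: best P0=- P1=NH1 P2=-
Op 3: best P0=- P1=NH1 P2=NH1
Op 4: best P0=- P1=NH1 P2=NH1
Op 5: best P0=- P1=NH2 P2=NH1
Op 6: best P0=- P1=NH2 P2=NH2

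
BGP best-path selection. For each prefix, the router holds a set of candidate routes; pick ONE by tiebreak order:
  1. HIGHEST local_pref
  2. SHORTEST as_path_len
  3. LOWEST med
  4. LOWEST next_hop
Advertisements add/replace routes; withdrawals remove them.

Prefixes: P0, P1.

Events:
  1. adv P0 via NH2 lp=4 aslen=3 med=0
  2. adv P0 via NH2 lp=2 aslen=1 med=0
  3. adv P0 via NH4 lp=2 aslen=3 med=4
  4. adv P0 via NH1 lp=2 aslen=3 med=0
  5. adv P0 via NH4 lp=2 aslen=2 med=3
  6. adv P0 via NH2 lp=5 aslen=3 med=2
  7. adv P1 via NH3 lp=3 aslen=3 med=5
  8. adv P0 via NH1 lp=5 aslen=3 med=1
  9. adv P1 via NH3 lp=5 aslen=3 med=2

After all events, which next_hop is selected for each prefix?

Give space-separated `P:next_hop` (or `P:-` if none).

Answer: P0:NH1 P1:NH3

Derivation:
Op 1: best P0=NH2 P1=-
Op 2: best P0=NH2 P1=-
Op 3: best P0=NH2 P1=-
Op 4: best P0=NH2 P1=-
Op 5: best P0=NH2 P1=-
Op 6: best P0=NH2 P1=-
Op 7: best P0=NH2 P1=NH3
Op 8: best P0=NH1 P1=NH3
Op 9: best P0=NH1 P1=NH3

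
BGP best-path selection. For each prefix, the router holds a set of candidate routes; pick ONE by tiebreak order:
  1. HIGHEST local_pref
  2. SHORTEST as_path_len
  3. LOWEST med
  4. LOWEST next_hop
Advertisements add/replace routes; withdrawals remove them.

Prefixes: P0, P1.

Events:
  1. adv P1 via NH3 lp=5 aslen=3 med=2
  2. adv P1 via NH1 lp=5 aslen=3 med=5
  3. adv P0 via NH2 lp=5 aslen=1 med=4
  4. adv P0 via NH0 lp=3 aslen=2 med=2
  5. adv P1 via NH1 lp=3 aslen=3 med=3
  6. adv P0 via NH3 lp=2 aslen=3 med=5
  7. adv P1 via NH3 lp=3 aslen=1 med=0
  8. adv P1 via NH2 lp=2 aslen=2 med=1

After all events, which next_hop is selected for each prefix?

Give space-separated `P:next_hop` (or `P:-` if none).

Op 1: best P0=- P1=NH3
Op 2: best P0=- P1=NH3
Op 3: best P0=NH2 P1=NH3
Op 4: best P0=NH2 P1=NH3
Op 5: best P0=NH2 P1=NH3
Op 6: best P0=NH2 P1=NH3
Op 7: best P0=NH2 P1=NH3
Op 8: best P0=NH2 P1=NH3

Answer: P0:NH2 P1:NH3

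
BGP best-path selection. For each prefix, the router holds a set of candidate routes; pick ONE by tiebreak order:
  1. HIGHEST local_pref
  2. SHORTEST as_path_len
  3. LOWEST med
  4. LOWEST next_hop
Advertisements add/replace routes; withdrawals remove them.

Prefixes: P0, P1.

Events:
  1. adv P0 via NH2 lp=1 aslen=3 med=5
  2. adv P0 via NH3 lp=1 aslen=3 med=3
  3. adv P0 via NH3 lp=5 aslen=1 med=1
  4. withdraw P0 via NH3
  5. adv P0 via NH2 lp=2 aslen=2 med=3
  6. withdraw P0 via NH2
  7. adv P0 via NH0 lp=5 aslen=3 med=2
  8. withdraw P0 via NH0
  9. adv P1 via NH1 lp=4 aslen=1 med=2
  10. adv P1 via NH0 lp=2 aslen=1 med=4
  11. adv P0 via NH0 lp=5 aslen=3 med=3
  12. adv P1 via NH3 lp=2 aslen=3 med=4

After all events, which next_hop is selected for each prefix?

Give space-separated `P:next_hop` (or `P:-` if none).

Answer: P0:NH0 P1:NH1

Derivation:
Op 1: best P0=NH2 P1=-
Op 2: best P0=NH3 P1=-
Op 3: best P0=NH3 P1=-
Op 4: best P0=NH2 P1=-
Op 5: best P0=NH2 P1=-
Op 6: best P0=- P1=-
Op 7: best P0=NH0 P1=-
Op 8: best P0=- P1=-
Op 9: best P0=- P1=NH1
Op 10: best P0=- P1=NH1
Op 11: best P0=NH0 P1=NH1
Op 12: best P0=NH0 P1=NH1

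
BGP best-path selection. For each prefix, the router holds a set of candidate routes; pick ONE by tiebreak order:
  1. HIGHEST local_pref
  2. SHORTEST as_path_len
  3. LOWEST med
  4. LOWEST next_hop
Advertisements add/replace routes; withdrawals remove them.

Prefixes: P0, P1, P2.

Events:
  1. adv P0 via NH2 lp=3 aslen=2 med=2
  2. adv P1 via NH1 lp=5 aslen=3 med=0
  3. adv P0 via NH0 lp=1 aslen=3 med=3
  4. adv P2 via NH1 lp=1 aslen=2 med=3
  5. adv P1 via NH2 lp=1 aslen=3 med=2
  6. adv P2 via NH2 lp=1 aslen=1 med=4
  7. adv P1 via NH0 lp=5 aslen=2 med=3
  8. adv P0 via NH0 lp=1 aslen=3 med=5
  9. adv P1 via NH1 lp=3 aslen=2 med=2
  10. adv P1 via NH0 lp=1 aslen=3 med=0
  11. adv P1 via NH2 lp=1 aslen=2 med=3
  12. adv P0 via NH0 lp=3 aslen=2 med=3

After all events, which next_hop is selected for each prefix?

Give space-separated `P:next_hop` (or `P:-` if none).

Answer: P0:NH2 P1:NH1 P2:NH2

Derivation:
Op 1: best P0=NH2 P1=- P2=-
Op 2: best P0=NH2 P1=NH1 P2=-
Op 3: best P0=NH2 P1=NH1 P2=-
Op 4: best P0=NH2 P1=NH1 P2=NH1
Op 5: best P0=NH2 P1=NH1 P2=NH1
Op 6: best P0=NH2 P1=NH1 P2=NH2
Op 7: best P0=NH2 P1=NH0 P2=NH2
Op 8: best P0=NH2 P1=NH0 P2=NH2
Op 9: best P0=NH2 P1=NH0 P2=NH2
Op 10: best P0=NH2 P1=NH1 P2=NH2
Op 11: best P0=NH2 P1=NH1 P2=NH2
Op 12: best P0=NH2 P1=NH1 P2=NH2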